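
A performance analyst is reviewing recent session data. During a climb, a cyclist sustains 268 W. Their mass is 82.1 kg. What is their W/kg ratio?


Power-to-weight = 268 W / 82.1 kg
= 3.264 W/kg

3.264 W/kg


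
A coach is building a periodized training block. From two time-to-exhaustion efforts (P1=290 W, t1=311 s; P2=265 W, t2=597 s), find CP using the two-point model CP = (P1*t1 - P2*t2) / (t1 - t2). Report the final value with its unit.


Work in trial 1 = 90190 J
Work in trial 2 = 158205 J
Delta work = -68015 J
Delta time = -286 s
CP = -68015 / -286 = 237.81 W

237.81 W


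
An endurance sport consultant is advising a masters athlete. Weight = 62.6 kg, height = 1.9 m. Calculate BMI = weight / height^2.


height^2 = 1.9^2 = 3.61
BMI = 62.6 / 3.61 = 17.34 kg/m^2

17.34 kg/m^2


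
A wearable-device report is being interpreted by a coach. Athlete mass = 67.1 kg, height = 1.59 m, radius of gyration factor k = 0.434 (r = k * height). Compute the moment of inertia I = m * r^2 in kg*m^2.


r = k * height = 0.434 * 1.59 = 0.69006 m
r^2 = 0.69006^2 = 0.476183
I = 67.1 * 0.476183 = 31.952 kg*m^2

31.952 kg*m^2


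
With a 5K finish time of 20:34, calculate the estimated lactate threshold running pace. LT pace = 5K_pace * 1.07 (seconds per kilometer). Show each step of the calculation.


Race duration = 1234 s for 5 km
Average pace = 1234 / 5 = 246.8 s/km
LT pace = 246.8 * 1.07
= 264.08 s/km

264.08 s/km


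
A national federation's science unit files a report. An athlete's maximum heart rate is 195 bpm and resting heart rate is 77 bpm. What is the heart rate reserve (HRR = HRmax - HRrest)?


HRR = HRmax - HRrest
= 195 - 77
= 118 bpm

118 bpm


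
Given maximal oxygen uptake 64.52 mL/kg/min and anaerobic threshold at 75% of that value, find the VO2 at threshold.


Percentage as decimal = 0.75
VO2 at AT = 64.52 * 0.75 = 48.39 mL/kg/min

48.39 mL/kg/min


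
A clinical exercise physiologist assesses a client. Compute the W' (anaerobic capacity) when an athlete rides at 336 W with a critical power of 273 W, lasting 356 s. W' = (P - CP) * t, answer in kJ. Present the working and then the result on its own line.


Above-CP power = 63 W
Duration = 356 s
W' = 63 * 356 = 22428 J
Convert: 22428 / 1000 = 22.428 kJ

22.428 kJ


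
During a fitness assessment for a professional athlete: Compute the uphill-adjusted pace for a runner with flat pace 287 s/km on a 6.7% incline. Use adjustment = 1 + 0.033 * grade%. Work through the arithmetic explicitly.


Adjustment factor = 1 + 0.033 * 6.7 = 1.2211
Grade-adjusted pace = 287 * 1.2211 = 350.46 s/km

350.46 s/km


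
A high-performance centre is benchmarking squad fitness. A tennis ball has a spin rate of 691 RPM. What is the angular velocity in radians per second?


Convert RPM to rad/s: multiply by 2*pi and divide by 60
omega = 691 * 2 * pi / 60
= 72.361 rad/s

72.361 rad/s


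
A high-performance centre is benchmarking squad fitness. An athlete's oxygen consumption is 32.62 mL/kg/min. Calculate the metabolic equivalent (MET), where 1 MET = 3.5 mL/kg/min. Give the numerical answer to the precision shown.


MET = VO2 / 3.5
= 32.62 / 3.5
= 9.32 METs

9.32 METs


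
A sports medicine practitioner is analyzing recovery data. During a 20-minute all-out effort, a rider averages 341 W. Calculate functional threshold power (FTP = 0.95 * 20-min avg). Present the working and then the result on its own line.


FTP = 0.95 * 341
= 323.95 W

323.95 W


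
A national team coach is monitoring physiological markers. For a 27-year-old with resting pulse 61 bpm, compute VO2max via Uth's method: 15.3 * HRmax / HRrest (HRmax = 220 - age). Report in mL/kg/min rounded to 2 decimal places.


Step 1: HRmax = 220 - 27 = 193 bpm
Step 2: Ratio = 193 / 61 = 3.1639
Step 3: VO2max = 15.3 * 3.1639 = 48.41 mL/kg/min

48.41 mL/kg/min


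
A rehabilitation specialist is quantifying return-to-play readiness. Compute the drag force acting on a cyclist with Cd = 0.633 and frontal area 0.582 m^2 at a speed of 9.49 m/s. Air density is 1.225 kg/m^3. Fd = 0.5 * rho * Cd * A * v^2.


Step 1: v^2 = 90.0601
Step 2: Fd = 0.5 * 1.225 * 0.633 * 0.582 * 90.0601
= 20.322 N

20.322 N


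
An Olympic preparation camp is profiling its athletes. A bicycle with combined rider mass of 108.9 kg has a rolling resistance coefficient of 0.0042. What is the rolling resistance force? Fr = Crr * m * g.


Fr = 0.0042 * 108.9 * 9.81
= 0.45738 * 9.81
= 4.487 N

4.487 N


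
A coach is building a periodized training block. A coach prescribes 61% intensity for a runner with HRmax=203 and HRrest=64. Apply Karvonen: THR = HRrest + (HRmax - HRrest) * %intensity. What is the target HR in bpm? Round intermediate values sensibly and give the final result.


Heart rate reserve = 203 - 64 = 139
Intensity fraction = 61 / 100 = 0.61
THR = 64 + 139 * 0.61 = 148.79 bpm

148.79 bpm


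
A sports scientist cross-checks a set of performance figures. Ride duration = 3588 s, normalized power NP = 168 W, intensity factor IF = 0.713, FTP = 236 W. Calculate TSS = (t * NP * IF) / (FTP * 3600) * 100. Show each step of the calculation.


Numerator = 3588 * 168 * 0.713 = 429784.992
Denominator = 236 * 3600 = 849600
TSS = 429784.992 / 849600 * 100
= 50.59

50.59 TSS


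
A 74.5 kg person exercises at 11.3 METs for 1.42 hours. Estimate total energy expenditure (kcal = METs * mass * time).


Energy = METs * mass(kg) * time(h)
= 11.3 * 74.5 * 1.42
= 1195.43 kcal

1195.43 kcal


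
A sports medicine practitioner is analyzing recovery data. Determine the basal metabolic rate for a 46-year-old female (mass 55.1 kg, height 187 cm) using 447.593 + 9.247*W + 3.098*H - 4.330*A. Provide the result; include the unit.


BMR = 447.593 + 9.247*55.1 + 3.098*187 - 4.330*46
= 1337.25 kcal/day

1337.25 kcal/day


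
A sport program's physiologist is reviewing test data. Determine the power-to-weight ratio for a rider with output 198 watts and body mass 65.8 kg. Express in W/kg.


P/W = 198 / 65.8 = 3.009 W/kg

3.009 W/kg


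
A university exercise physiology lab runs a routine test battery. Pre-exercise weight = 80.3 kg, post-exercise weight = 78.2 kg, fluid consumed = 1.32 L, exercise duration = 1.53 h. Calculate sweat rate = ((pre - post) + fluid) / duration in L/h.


Weight loss = 80.3 - 78.2 = 2.1 kg (approx L)
Total sweat = 2.1 + 1.32 = 3.42 L
Sweat rate = 3.42 / 1.53 = 2.235 L/h

2.235 L/h


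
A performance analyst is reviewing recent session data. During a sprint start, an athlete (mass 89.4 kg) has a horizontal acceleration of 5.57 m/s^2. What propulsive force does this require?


Propulsive force = mass * acceleration
= 89.4 kg * 5.57 m/s^2
= 497.96 N

497.96 N


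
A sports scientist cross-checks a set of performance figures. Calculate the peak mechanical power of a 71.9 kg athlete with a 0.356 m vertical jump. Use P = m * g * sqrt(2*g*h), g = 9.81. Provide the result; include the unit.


First, sqrt(2gh) = sqrt(2 * 9.81 * 0.356)
= sqrt(6.98472) = 2.642862 m/s
Power = 71.9 * 9.81 * 2.642862 = 1864.11 W

1864.11 W


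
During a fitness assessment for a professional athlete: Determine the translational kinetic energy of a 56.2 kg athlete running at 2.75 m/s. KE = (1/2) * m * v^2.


KE = 0.5 * m * v^2
= 0.5 * 56.2 * 2.75^2
= 0.5 * 56.2 * 7.5625
= 212.51 J

212.51 J


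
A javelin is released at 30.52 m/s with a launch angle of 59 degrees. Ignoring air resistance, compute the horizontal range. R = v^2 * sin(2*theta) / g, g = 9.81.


Launch speed squared = 931.4704
sin(2 * 59 deg) = 0.882948
Range = 931.4704 * 0.882948 / 9.81
= 83.837 m

83.837 m


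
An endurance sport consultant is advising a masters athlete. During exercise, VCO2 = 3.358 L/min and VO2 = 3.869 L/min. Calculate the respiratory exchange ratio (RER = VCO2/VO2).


RER = VCO2 / VO2
= 3.358 / 3.869
= 0.8679

0.8679


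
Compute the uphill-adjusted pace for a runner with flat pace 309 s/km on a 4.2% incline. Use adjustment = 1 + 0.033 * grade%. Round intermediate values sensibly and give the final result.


Adjustment factor = 1 + 0.033 * 4.2 = 1.1386
Grade-adjusted pace = 309 * 1.1386 = 351.83 s/km

351.83 s/km


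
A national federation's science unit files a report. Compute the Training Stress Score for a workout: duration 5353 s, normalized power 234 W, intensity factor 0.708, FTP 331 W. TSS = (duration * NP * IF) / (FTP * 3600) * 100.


Product = 5353 * 234 * 0.708 = 886842.216
Base = 331 * 3600 = 1191600
TSS = 886842.216 / 1191600 * 100 = 74.42

74.42 TSS


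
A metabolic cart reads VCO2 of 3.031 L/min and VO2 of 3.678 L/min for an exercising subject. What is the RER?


RER = VCO2 / VO2 = 3.031 / 3.678 = 0.8241

0.8241


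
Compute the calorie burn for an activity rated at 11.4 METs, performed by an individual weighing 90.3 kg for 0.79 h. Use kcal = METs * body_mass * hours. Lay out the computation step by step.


Product of METs and mass = 11.4 * 90.3 = 1029.42
Total kcal = 1029.42 * 0.79 = 813.24 kcal

813.24 kcal


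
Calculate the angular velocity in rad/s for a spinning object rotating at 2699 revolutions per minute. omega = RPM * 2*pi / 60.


omega = RPM * 2*pi / 60
= 2699 * 6.28318531 / 60
= 282.639 rad/s

282.639 rad/s


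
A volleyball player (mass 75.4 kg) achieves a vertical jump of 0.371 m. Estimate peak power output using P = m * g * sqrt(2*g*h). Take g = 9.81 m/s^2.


2 * g * h = 2 * 9.81 * 0.371 = 7.27902
sqrt(7.27902) = 2.697966 m/s
P = 75.4 * 9.81 * 2.697966 = 1995.62 W

1995.62 W


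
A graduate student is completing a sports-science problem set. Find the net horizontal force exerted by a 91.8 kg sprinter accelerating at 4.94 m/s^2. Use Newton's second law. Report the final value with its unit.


Newton's second law: F = m * a
F = 91.8 * 4.94 = 453.49 N

453.49 N


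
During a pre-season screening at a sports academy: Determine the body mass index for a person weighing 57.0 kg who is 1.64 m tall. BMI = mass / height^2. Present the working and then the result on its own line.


BMI = mass / height^2
= 57.0 / 1.64^2
= 57.0 / 2.6896
= 21.19 kg/m^2

21.19 kg/m^2


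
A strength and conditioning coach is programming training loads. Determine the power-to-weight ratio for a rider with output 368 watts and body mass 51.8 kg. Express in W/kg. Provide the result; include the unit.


P/W = 368 / 51.8 = 7.104 W/kg

7.104 W/kg


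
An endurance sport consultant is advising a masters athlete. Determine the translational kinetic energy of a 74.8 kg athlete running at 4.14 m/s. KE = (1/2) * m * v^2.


KE = 0.5 * m * v^2
= 0.5 * 74.8 * 4.14^2
= 0.5 * 74.8 * 17.1396
= 641.02 J

641.02 J


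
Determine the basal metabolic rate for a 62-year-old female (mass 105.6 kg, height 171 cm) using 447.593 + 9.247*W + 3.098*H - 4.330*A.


BMR = 447.593 + 9.247*105.6 + 3.098*171 - 4.330*62
= 1685.37 kcal/day

1685.37 kcal/day


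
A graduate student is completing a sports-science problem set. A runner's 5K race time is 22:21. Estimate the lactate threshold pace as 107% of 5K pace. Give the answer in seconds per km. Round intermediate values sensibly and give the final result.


Total race time = 22*60 + 21 = 1341 seconds
5K pace = 1341 / 5 = 268.2 sec/km
LT pace = 268.2 * 1.07 = 286.97 sec/km

286.97 s/km


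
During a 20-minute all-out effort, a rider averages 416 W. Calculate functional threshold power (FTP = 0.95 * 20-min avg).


FTP = 0.95 * 416
= 395.2 W

395.2 W


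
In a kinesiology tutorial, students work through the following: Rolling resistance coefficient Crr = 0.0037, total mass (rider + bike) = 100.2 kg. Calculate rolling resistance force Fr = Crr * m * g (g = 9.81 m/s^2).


Fr = Crr * m * g
= 0.0037 * 100.2 * 9.81
= 3.637 N

3.637 N


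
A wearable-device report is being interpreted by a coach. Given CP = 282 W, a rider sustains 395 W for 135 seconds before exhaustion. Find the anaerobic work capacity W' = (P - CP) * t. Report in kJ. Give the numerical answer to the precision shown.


Excess power = 395 - 282 = 113 W
Work above CP = 113 * 135 = 15255 J
W' = 15.255 kJ

15.255 kJ


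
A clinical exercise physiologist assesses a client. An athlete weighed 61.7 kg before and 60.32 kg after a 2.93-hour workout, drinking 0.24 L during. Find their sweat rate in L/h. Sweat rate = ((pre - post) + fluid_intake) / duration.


Body mass change = 1.38 kg
Total sweat loss = 1.38 + 0.24 = 1.62 L
Rate = 1.62 / 2.93 = 0.553 L/h

0.553 L/h


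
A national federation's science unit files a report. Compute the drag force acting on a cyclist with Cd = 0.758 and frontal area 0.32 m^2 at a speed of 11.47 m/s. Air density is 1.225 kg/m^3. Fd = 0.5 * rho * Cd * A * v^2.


Step 1: v^2 = 131.5609
Step 2: Fd = 0.5 * 1.225 * 0.758 * 0.32 * 131.5609
= 19.546 N

19.546 N


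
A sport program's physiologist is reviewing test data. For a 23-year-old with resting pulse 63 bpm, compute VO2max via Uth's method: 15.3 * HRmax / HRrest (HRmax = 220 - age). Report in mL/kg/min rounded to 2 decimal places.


Step 1: HRmax = 220 - 23 = 197 bpm
Step 2: Ratio = 197 / 63 = 3.127
Step 3: VO2max = 15.3 * 3.127 = 47.84 mL/kg/min

47.84 mL/kg/min


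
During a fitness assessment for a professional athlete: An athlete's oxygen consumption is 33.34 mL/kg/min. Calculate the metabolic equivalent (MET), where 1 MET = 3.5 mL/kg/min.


MET = VO2 / 3.5
= 33.34 / 3.5
= 9.53 METs

9.53 METs


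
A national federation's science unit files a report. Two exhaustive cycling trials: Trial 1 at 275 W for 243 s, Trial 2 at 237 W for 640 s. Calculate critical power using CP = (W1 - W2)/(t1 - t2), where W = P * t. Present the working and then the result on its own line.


W1 = 275 * 243 = 66825 J
W2 = 237 * 640 = 151680 J
CP = (66825 - 151680) / (243 - 640)
= -84855 / -397
= 213.74 W

213.74 W


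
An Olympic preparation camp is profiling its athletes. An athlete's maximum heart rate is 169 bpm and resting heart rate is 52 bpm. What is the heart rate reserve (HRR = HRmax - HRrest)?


HRR = HRmax - HRrest
= 169 - 52
= 117 bpm

117 bpm


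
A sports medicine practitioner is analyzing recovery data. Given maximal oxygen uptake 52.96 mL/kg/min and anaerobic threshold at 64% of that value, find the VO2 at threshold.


Percentage as decimal = 0.64
VO2 at AT = 52.96 * 0.64 = 33.89 mL/kg/min

33.89 mL/kg/min


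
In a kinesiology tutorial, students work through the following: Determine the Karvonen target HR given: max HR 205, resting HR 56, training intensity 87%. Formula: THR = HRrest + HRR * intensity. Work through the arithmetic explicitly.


HRR = HRmax - HRrest = 205 - 56 = 149
THR = 56 + 149 * 0.87
= 185.63 bpm

185.63 bpm


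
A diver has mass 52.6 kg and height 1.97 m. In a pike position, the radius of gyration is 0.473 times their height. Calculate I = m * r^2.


r = 0.473 * 1.97 = 0.93181 m
I = m * r^2 = 52.6 * 0.86827 = 45.671 kg*m^2

45.671 kg*m^2


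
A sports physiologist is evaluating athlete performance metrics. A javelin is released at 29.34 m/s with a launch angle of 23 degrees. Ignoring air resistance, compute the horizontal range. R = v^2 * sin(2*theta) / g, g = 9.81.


Launch speed squared = 860.8356
sin(2 * 23 deg) = 0.71934
Range = 860.8356 * 0.71934 / 9.81
= 63.123 m

63.123 m


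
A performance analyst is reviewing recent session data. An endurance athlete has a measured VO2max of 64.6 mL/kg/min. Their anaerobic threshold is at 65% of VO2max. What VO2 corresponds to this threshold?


Anaerobic threshold VO2 = VO2max * 65%
= 64.6 * 0.65
= 41.99 mL/kg/min

41.99 mL/kg/min


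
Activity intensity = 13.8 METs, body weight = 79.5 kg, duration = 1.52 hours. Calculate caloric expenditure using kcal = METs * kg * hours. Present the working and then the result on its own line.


kcal = 13.8 * 79.5 * 1.52
= 1097.1 * 1.52
= 1667.59 kcal

1667.59 kcal


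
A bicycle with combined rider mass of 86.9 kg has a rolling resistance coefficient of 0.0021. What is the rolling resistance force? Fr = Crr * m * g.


Fr = 0.0021 * 86.9 * 9.81
= 0.18249 * 9.81
= 1.79 N

1.79 N


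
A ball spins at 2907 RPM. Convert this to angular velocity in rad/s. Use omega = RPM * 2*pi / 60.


omega = 2907 * 2 * pi / 60
= 2907 * 6.28318531 / 60
= 18265.22 / 60
= 304.42 rad/s

304.42 rad/s


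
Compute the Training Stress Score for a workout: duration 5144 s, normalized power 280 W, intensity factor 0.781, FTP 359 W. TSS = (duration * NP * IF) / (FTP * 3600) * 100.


Product = 5144 * 280 * 0.781 = 1124889.92
Base = 359 * 3600 = 1292400
TSS = 1124889.92 / 1292400 * 100 = 87.04

87.04 TSS


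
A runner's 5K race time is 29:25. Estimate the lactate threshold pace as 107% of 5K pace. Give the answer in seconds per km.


Total race time = 29*60 + 25 = 1765 seconds
5K pace = 1765 / 5 = 353.0 sec/km
LT pace = 353.0 * 1.07 = 377.71 sec/km

377.71 s/km


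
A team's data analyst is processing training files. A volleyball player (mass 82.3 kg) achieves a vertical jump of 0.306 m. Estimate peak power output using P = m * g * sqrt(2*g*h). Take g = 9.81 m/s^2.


2 * g * h = 2 * 9.81 * 0.306 = 6.00372
sqrt(6.00372) = 2.450249 m/s
P = 82.3 * 9.81 * 2.450249 = 1978.24 W

1978.24 W


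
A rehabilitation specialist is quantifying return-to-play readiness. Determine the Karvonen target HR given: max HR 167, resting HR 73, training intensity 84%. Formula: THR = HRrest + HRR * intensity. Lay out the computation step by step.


HRR = HRmax - HRrest = 167 - 73 = 94
THR = 73 + 94 * 0.84
= 151.96 bpm

151.96 bpm


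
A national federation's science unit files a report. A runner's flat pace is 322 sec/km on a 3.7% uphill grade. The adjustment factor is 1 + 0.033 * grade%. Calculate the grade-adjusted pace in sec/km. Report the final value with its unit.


Factor = 1 + 0.033 * 3.7 = 1.1221
Adjusted pace = 322 * 1.1221
= 361.32 sec/km

361.32 s/km


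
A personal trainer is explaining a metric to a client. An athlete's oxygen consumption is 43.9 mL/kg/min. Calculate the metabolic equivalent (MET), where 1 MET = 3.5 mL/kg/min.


MET = VO2 / 3.5
= 43.9 / 3.5
= 12.54 METs

12.54 METs


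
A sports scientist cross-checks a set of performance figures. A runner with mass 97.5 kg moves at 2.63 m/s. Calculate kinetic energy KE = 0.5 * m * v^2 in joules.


v^2 = 2.63^2 = 6.9169
KE = 0.5 * 97.5 * 6.9169
= 337.2 J

337.2 J


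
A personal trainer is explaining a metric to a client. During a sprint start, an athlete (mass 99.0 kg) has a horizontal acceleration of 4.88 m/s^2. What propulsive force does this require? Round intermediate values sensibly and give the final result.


Propulsive force = mass * acceleration
= 99.0 kg * 4.88 m/s^2
= 483.12 N

483.12 N


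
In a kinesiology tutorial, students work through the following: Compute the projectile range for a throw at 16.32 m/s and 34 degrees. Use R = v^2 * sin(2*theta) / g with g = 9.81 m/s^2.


Two times the angle = 68 degrees
sin(68) = 0.927184
R = 266.3424 * 0.927184 / 9.81 = 25.173 m

25.173 m


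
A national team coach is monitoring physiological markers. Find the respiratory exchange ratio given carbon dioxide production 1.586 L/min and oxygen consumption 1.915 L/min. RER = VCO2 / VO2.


VCO2 = 1.586 L/min
VO2 = 1.915 L/min
RER = 1.586 / 1.915 = 0.8282

0.8282


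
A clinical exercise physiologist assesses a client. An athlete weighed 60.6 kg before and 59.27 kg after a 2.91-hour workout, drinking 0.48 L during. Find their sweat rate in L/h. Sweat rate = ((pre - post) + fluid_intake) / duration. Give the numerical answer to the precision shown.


Body mass change = 1.33 kg
Total sweat loss = 1.33 + 0.48 = 1.81 L
Rate = 1.81 / 2.91 = 0.622 L/h

0.622 L/h


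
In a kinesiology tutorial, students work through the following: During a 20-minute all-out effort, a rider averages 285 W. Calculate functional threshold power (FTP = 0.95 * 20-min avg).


FTP = 0.95 * 285
= 270.75 W

270.75 W


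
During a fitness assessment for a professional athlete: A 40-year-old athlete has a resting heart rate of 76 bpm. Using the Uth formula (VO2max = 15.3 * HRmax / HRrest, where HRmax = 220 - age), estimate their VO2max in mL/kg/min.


HRmax = 220 - 40 = 180 bpm
Ratio = HRmax / HRrest = 180 / 76 = 2.3684
VO2max = 15.3 * 2.3684 = 36.24 mL/kg/min

36.24 mL/kg/min


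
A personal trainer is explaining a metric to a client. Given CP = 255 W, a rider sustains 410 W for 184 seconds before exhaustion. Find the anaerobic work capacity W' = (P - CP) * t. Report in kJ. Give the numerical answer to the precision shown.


Excess power = 410 - 255 = 155 W
Work above CP = 155 * 184 = 28520 J
W' = 28.52 kJ

28.52 kJ


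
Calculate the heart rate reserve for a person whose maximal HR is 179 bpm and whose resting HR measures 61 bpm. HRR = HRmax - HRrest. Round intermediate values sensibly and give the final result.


HRmax = 179 bpm
HRrest = 61 bpm
HRR = 179 - 61 = 118 bpm

118 bpm


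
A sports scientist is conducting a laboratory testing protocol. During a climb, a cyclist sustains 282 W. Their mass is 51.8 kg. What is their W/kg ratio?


Power-to-weight = 282 W / 51.8 kg
= 5.444 W/kg

5.444 W/kg


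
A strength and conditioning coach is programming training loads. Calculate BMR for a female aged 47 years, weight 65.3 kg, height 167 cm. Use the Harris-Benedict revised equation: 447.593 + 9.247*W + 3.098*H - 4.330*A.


Substituting values:
W term = 9.247 * 65.3 = 603.8291
H term = 3.098 * 167 = 517.366
A term = 4.330 * 47 = 203.51
BMR = 1365.28 kcal/day

1365.28 kcal/day


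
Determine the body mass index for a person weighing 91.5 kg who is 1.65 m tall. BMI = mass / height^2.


BMI = mass / height^2
= 91.5 / 1.65^2
= 91.5 / 2.7225
= 33.61 kg/m^2

33.61 kg/m^2


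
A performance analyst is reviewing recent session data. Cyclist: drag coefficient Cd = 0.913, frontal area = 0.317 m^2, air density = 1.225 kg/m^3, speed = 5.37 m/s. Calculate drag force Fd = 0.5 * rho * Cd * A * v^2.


v^2 = 5.37^2 = 28.8369
Fd = 0.5 * 1.225 * 0.913 * 0.317 * 28.8369
= 5.112 N

5.112 N


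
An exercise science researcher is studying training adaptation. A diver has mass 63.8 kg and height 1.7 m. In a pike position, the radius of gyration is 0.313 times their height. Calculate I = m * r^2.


r = 0.313 * 1.7 = 0.5321 m
I = m * r^2 = 63.8 * 0.28313 = 18.064 kg*m^2

18.064 kg*m^2


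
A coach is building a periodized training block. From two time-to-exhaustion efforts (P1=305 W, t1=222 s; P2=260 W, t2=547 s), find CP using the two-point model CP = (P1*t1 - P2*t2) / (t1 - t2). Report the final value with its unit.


Work in trial 1 = 67710 J
Work in trial 2 = 142220 J
Delta work = -74510 J
Delta time = -325 s
CP = -74510 / -325 = 229.26 W

229.26 W


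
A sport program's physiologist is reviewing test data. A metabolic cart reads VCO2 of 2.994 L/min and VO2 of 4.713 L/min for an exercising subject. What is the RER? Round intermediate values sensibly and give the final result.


RER = VCO2 / VO2 = 2.994 / 4.713 = 0.6353

0.6353


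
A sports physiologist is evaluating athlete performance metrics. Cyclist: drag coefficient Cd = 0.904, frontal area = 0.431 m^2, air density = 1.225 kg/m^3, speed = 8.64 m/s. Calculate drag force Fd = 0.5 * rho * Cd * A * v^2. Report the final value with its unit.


v^2 = 8.64^2 = 74.6496
Fd = 0.5 * 1.225 * 0.904 * 0.431 * 74.6496
= 17.815 N

17.815 N


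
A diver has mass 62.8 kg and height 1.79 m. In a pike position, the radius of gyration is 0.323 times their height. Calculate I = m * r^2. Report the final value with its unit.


r = 0.323 * 1.79 = 0.57817 m
I = m * r^2 = 62.8 * 0.334281 = 20.993 kg*m^2

20.993 kg*m^2


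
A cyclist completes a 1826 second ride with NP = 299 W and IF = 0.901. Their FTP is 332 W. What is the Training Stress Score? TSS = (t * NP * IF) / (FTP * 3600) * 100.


t * NP * IF = 1826 * 299 * 0.901 = 491922.574
FTP * 3600 = 1195200
TSS = (491922.574 / 1195200) * 100 = 41.16

41.16 TSS


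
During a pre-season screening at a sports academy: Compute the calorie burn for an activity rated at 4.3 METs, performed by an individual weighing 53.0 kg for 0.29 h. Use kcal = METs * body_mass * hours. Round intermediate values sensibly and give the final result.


Product of METs and mass = 4.3 * 53.0 = 227.9
Total kcal = 227.9 * 0.29 = 66.09 kcal

66.09 kcal


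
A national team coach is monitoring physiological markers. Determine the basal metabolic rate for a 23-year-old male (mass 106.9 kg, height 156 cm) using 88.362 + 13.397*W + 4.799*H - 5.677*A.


BMR = 88.362 + 13.397*106.9 + 4.799*156 - 5.677*23
= 2138.57 kcal/day

2138.57 kcal/day


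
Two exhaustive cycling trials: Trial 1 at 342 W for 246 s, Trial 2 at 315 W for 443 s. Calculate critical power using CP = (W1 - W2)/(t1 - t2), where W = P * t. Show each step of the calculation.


W1 = 342 * 246 = 84132 J
W2 = 315 * 443 = 139545 J
CP = (84132 - 139545) / (246 - 443)
= -55413 / -197
= 281.28 W

281.28 W


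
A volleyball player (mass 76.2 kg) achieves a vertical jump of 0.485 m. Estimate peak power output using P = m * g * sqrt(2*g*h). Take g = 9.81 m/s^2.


2 * g * h = 2 * 9.81 * 0.485 = 9.5157
sqrt(9.5157) = 3.084753 m/s
P = 76.2 * 9.81 * 3.084753 = 2305.92 W

2305.92 W


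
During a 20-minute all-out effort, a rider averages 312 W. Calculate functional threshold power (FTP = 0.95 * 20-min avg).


FTP = 0.95 * 312
= 296.4 W

296.4 W


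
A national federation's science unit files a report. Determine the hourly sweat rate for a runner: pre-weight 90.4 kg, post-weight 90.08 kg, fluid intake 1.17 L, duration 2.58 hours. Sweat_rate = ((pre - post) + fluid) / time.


Mass lost = 90.4 - 90.08 = 0.32 kg
Add fluid consumed: 0.32 + 1.17 = 1.49 L total sweat
Sweat rate = 1.49 / 2.58 = 0.578 L/h

0.578 L/h


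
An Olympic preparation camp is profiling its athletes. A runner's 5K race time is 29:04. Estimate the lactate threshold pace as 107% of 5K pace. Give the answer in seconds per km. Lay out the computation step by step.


Total race time = 29*60 + 4 = 1744 seconds
5K pace = 1744 / 5 = 348.8 sec/km
LT pace = 348.8 * 1.07 = 373.22 sec/km

373.22 s/km


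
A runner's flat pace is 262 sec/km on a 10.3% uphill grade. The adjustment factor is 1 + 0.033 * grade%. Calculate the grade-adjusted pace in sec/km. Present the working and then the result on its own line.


Factor = 1 + 0.033 * 10.3 = 1.3399
Adjusted pace = 262 * 1.3399
= 351.05 sec/km

351.05 s/km


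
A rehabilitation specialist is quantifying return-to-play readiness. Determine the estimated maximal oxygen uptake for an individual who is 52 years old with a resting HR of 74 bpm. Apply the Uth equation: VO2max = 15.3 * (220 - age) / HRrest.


HRmax = 220 - 52 = 168
VO2max = 15.3 * (168 / 74)
= 15.3 * 2.2703
= 34.74 mL/kg/min

34.74 mL/kg/min


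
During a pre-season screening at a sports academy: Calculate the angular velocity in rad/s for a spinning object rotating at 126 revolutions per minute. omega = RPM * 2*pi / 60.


omega = RPM * 2*pi / 60
= 126 * 6.28318531 / 60
= 13.195 rad/s

13.195 rad/s


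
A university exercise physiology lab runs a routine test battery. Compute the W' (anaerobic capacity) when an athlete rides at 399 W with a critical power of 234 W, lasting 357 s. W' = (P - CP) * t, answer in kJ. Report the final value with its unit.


Above-CP power = 165 W
Duration = 357 s
W' = 165 * 357 = 58905 J
Convert: 58905 / 1000 = 58.905 kJ

58.905 kJ


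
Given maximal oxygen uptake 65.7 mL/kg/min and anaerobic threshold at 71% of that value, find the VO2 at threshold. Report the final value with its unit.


Percentage as decimal = 0.71
VO2 at AT = 65.7 * 0.71 = 46.65 mL/kg/min

46.65 mL/kg/min


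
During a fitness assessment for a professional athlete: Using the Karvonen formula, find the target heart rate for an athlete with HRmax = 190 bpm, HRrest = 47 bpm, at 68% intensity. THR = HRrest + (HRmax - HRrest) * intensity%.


HRR = 190 - 47 = 143
THR = 47 + 143 * 0.68
= 47 + 97.24
= 144.24 bpm

144.24 bpm


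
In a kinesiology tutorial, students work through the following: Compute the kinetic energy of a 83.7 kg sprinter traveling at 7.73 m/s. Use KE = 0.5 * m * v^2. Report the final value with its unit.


Velocity squared = 59.7529
KE = 0.5 * 83.7 * 59.7529 = 2500.66 J

2500.66 J


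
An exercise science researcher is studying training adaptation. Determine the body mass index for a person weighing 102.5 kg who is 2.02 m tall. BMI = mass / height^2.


BMI = mass / height^2
= 102.5 / 2.02^2
= 102.5 / 4.0804
= 25.12 kg/m^2

25.12 kg/m^2


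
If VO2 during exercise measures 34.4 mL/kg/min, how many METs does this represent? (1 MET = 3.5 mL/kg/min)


METs = VO2 / 3.5 = 34.4 / 3.5 = 9.83

9.83 METs


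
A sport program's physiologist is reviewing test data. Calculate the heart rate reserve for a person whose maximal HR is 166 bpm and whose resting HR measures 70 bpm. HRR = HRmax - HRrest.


HRmax = 166 bpm
HRrest = 70 bpm
HRR = 166 - 70 = 96 bpm

96 bpm


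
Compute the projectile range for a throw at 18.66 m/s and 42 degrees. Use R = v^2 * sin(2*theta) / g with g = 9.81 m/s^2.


Two times the angle = 84 degrees
sin(84) = 0.994522
R = 348.1956 * 0.994522 / 9.81 = 35.3 m

35.3 m


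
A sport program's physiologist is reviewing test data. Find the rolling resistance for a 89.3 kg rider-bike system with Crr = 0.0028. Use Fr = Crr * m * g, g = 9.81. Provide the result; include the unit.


m * g = 89.3 * 9.81 = 876.033 N
Fr = 0.0028 * 876.033 = 2.453 N

2.453 N


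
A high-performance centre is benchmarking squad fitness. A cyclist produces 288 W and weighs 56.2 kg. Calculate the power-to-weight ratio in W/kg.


P/W = power / mass
= 288 / 56.2
= 5.125 W/kg

5.125 W/kg


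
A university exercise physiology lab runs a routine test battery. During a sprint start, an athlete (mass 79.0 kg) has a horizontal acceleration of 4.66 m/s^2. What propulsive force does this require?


Propulsive force = mass * acceleration
= 79.0 kg * 4.66 m/s^2
= 368.14 N

368.14 N


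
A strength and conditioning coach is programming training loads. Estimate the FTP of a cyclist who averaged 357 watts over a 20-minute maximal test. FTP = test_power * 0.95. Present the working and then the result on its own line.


FTP = 357 * 0.95 = 339.15 W

339.15 W


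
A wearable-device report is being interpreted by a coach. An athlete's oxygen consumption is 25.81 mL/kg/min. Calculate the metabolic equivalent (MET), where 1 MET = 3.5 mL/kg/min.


MET = VO2 / 3.5
= 25.81 / 3.5
= 7.37 METs

7.37 METs


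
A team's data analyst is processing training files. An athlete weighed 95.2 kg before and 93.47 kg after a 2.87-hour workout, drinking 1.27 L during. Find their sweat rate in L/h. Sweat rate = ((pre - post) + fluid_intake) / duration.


Body mass change = 1.73 kg
Total sweat loss = 1.73 + 1.27 = 3.0 L
Rate = 3.0 / 2.87 = 1.045 L/h

1.045 L/h


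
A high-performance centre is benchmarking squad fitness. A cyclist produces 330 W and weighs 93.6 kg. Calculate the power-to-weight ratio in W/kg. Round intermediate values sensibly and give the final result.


P/W = power / mass
= 330 / 93.6
= 3.526 W/kg

3.526 W/kg


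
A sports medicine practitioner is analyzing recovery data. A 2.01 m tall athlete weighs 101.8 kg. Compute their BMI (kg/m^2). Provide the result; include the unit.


height^2 = 4.0401 m^2
BMI = 101.8 / 4.0401 = 25.2 kg/m^2

25.2 kg/m^2


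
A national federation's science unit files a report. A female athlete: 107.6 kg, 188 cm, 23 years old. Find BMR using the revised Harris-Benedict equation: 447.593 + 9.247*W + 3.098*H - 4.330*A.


Intercept = 447.593
Weight contribution = 9.247 * 107.6 = 994.9772
Height contribution = 3.098 * 188 = 582.424
Age contribution = 4.33 * 23 = 99.59
BMR = 447.593 + 994.9772 + 582.424 - 99.59
= 1925.4 kcal/day

1925.4 kcal/day


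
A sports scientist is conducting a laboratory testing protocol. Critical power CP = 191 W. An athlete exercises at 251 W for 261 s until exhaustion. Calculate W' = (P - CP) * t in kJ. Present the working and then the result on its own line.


P - CP = 251 - 191 = 60 W
W' = 60 * 261 = 15660 J
= 15660 / 1000 = 15.66 kJ

15.66 kJ


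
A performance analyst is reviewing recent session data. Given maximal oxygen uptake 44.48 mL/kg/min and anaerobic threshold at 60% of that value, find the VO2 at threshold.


Percentage as decimal = 0.6
VO2 at AT = 44.48 * 0.6 = 26.69 mL/kg/min

26.69 mL/kg/min


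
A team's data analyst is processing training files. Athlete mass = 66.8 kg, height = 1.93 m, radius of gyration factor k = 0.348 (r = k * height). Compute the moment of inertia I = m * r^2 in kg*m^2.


r = k * height = 0.348 * 1.93 = 0.67164 m
r^2 = 0.67164^2 = 0.4511
I = 66.8 * 0.4511 = 30.133 kg*m^2

30.133 kg*m^2


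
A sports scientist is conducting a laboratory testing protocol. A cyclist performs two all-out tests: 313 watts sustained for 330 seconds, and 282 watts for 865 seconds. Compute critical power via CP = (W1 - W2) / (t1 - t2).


W1 = P1 * t1 = 313 * 330 = 103290 J
W2 = P2 * t2 = 282 * 865 = 243930 J
CP = (103290 - 243930) / (330 - 865)
= 262.88 W

262.88 W


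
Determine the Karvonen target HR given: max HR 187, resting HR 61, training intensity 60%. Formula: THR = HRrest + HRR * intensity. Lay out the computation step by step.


HRR = HRmax - HRrest = 187 - 61 = 126
THR = 61 + 126 * 0.6
= 136.6 bpm

136.6 bpm


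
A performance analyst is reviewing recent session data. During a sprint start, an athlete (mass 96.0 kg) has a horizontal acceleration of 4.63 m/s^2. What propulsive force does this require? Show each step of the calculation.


Propulsive force = mass * acceleration
= 96.0 kg * 4.63 m/s^2
= 444.48 N

444.48 N


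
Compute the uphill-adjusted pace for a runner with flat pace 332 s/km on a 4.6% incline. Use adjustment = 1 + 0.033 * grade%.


Adjustment factor = 1 + 0.033 * 4.6 = 1.1518
Grade-adjusted pace = 332 * 1.1518 = 382.4 s/km

382.4 s/km


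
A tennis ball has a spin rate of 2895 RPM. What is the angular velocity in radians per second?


Convert RPM to rad/s: multiply by 2*pi and divide by 60
omega = 2895 * 2 * pi / 60
= 303.164 rad/s

303.164 rad/s


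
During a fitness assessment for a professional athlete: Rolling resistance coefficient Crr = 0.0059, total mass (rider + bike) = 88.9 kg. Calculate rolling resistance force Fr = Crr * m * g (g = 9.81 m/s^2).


Fr = Crr * m * g
= 0.0059 * 88.9 * 9.81
= 5.145 N

5.145 N


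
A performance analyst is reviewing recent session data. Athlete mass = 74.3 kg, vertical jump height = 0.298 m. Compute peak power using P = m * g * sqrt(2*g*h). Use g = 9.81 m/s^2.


sqrt(2 * 9.81 * 0.298) = sqrt(5.84676) = 2.418007 m/s
P = 74.3 * 9.81 * 2.418007
= 1762.44 W

1762.44 W


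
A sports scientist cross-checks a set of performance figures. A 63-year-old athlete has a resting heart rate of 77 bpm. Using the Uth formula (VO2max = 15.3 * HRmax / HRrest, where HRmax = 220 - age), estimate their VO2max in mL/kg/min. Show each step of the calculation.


HRmax = 220 - 63 = 157 bpm
Ratio = HRmax / HRrest = 157 / 77 = 2.039
VO2max = 15.3 * 2.039 = 31.2 mL/kg/min

31.2 mL/kg/min


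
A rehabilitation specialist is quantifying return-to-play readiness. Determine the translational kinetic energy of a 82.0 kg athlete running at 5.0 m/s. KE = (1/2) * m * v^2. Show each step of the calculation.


KE = 0.5 * m * v^2
= 0.5 * 82.0 * 5.0^2
= 0.5 * 82.0 * 25.0
= 1025.0 J

1025.0 J


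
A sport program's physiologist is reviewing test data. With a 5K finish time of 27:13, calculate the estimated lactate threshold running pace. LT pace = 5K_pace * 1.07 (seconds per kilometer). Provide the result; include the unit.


Race duration = 1633 s for 5 km
Average pace = 1633 / 5 = 326.6 s/km
LT pace = 326.6 * 1.07
= 349.46 s/km

349.46 s/km


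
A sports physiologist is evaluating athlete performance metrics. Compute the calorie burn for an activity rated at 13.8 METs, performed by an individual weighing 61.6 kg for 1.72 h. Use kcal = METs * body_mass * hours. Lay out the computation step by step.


Product of METs and mass = 13.8 * 61.6 = 850.08
Total kcal = 850.08 * 1.72 = 1462.14 kcal

1462.14 kcal


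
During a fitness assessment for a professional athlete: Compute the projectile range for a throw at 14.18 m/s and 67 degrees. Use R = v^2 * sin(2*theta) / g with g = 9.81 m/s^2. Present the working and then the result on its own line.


Two times the angle = 134 degrees
sin(134) = 0.71934
R = 201.0724 * 0.71934 / 9.81 = 14.744 m

14.744 m


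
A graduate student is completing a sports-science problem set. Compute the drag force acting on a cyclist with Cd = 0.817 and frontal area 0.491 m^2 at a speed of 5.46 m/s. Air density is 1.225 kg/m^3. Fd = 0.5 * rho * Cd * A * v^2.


Step 1: v^2 = 29.8116
Step 2: Fd = 0.5 * 1.225 * 0.817 * 0.491 * 29.8116
= 7.325 N

7.325 N


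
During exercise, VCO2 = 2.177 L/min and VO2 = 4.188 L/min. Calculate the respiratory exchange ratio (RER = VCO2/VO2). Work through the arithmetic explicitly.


RER = VCO2 / VO2
= 2.177 / 4.188
= 0.5198

0.5198


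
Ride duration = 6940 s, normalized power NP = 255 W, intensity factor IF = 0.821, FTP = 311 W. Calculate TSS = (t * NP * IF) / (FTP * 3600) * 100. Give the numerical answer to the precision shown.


Numerator = 6940 * 255 * 0.821 = 1452923.7
Denominator = 311 * 3600 = 1119600
TSS = 1452923.7 / 1119600 * 100
= 129.77

129.77 TSS


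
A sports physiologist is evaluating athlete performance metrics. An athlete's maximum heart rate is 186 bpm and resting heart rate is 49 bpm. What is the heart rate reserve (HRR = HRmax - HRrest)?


HRR = HRmax - HRrest
= 186 - 49
= 137 bpm

137 bpm


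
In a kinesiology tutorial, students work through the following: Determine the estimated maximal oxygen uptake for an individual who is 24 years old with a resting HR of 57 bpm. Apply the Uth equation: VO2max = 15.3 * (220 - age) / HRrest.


HRmax = 220 - 24 = 196
VO2max = 15.3 * (196 / 57)
= 15.3 * 3.4386
= 52.61 mL/kg/min

52.61 mL/kg/min


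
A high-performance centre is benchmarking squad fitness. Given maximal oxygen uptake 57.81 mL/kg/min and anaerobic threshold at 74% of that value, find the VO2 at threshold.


Percentage as decimal = 0.74
VO2 at AT = 57.81 * 0.74 = 42.78 mL/kg/min

42.78 mL/kg/min


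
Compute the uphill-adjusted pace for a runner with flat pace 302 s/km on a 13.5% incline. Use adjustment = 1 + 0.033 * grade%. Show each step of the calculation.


Adjustment factor = 1 + 0.033 * 13.5 = 1.4455
Grade-adjusted pace = 302 * 1.4455 = 436.54 s/km

436.54 s/km


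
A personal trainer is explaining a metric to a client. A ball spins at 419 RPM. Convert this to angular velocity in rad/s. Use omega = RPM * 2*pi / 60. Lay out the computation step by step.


omega = 419 * 2 * pi / 60
= 419 * 6.28318531 / 60
= 2632.655 / 60
= 43.878 rad/s

43.878 rad/s


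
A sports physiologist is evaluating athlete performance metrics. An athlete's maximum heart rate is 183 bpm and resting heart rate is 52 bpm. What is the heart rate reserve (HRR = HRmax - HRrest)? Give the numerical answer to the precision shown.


HRR = HRmax - HRrest
= 183 - 52
= 131 bpm

131 bpm


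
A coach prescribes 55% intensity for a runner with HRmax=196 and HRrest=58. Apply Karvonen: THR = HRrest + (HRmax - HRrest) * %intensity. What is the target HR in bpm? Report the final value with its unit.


Heart rate reserve = 196 - 58 = 138
Intensity fraction = 55 / 100 = 0.55
THR = 58 + 138 * 0.55 = 133.9 bpm

133.9 bpm


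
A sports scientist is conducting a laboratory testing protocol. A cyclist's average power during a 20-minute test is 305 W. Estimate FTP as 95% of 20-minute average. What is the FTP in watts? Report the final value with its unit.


FTP = 20-min power * 0.95
= 305 * 0.95
= 289.75 W

289.75 W
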